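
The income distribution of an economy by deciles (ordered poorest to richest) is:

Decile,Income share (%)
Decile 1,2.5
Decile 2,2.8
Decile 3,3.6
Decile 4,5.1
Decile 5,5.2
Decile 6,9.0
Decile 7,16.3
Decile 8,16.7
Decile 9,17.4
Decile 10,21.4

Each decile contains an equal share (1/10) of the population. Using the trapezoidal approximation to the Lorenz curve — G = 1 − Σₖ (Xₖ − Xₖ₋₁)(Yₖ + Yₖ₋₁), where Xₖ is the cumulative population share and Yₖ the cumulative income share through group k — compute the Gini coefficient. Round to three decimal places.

0.375

Cumulative income shares Yₖ: 0.0250, 0.0530, 0.0890, 0.1400, 0.1920, 0.2820, 0.4450, 0.6120, 0.7860, 1.0000
Σ (Xₖ−Xₖ₋₁)(Yₖ+Yₖ₋₁) = (1/10)(0.0250+0.0000) + (1/10)(0.0530+0.0250) + (1/10)(0.0890+0.0530) + (1/10)(0.1400+0.0890) + (1/10)(0.1920+0.1400) + (1/10)(0.2820+0.1920) + (1/10)(0.4450+0.2820) + (1/10)(0.6120+0.4450) + (1/10)(0.7860+0.6120) + (1/10)(1.0000+0.7860)
  = 0.0025 + 0.0078 + 0.0142 + 0.0229 + 0.0332 + 0.0474 + 0.0727 + 0.1057 + 0.1398 + 0.1786 = 0.6248
G = 1 − 0.6248 = 0.3752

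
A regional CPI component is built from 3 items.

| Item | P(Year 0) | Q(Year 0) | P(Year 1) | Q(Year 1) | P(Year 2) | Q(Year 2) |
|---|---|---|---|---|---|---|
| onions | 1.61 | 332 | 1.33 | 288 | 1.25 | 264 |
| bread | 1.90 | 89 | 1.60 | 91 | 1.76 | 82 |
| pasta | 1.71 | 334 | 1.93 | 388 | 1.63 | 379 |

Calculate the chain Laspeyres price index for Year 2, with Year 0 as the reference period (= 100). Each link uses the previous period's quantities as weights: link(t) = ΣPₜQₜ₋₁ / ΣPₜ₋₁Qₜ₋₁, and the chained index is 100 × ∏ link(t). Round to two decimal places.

Link Year 0→Year 1:
ΣP(Year 1)Q(Year 0) = 1.33×332 + 1.60×89 + 1.93×334 = 441.56 + 142.4 + 644.62 = 1228.58
ΣP(Year 0)Q(Year 0) = 1.61×332 + 1.90×89 + 1.71×334 = 534.52 + 169.1 + 571.14 = 1274.76
link = 1228.58/1274.76 = 0.963774
Link Year 1→Year 2:
ΣP(Year 2)Q(Year 1) = 1.25×288 + 1.76×91 + 1.63×388 = 360 + 160.16 + 632.44 = 1152.6
ΣP(Year 1)Q(Year 1) = 1.33×288 + 1.60×91 + 1.93×388 = 383.04 + 145.6 + 748.84 = 1277.48
link = 1152.6/1277.48 = 0.902245
Chained index = 100 × 0.963774 × 0.902245 = 86.9560

86.96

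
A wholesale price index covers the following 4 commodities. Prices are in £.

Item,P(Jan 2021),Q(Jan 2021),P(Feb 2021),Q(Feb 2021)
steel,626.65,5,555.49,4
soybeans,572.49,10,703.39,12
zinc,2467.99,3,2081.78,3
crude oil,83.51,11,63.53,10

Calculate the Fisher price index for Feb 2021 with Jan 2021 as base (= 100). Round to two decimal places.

98.55

Laspeyres component (base-period weights):
ΣP(Feb 2021)Q(Jan 2021) = 555.49×5 + 703.39×10 + 2081.78×3 + 63.53×11 = 2777.45 + 7033.9 + 6245.34 + 698.83 = 16755.52
ΣP(Jan 2021)Q(Jan 2021) = 626.65×5 + 572.49×10 + 2467.99×3 + 83.51×11 = 3133.25 + 5724.9 + 7403.97 + 918.61 = 17180.73
L = 16755.52 / 17180.73 × 100 = 97.5251
Paasche component (current-period weights):
ΣP(Feb 2021)Q(Feb 2021) = 555.49×4 + 703.39×12 + 2081.78×3 + 63.53×10 = 2221.96 + 8440.68 + 6245.34 + 635.3 = 17543.28
ΣP(Jan 2021)Q(Feb 2021) = 626.65×4 + 572.49×12 + 2467.99×3 + 83.51×10 = 2506.6 + 6869.88 + 7403.97 + 835.1 = 17615.55
P = 17543.28 / 17615.55 × 100 = 99.5897
Fisher = √(L × P) = √(97.5251 × 99.5897) = 98.5520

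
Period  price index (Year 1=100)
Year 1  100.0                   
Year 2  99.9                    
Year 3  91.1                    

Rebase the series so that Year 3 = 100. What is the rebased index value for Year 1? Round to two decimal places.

Rebased(Year 1) = 100.0 / 91.1 × 100 = 109.7695

109.77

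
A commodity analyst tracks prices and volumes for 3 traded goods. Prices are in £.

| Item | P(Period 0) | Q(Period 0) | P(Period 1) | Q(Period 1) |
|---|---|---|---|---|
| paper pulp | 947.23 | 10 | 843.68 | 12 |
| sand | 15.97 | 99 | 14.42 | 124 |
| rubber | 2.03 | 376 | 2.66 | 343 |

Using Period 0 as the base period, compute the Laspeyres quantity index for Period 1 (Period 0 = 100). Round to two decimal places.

Laspeyres quantity index uses base-period prices as weights.
ΣP(Period 0)·Q(Period 1) = 947.23×12 + 15.97×124 + 2.03×343 = 11366.76 + 1980.28 + 696.29 = 14043.33
ΣP(Period 0)·Q(Period 0) = 947.23×10 + 15.97×99 + 2.03×376 = 9472.3 + 1581.03 + 763.28 = 11816.61
Index = 14043.33 / 11816.61 × 100 = 118.8440

118.84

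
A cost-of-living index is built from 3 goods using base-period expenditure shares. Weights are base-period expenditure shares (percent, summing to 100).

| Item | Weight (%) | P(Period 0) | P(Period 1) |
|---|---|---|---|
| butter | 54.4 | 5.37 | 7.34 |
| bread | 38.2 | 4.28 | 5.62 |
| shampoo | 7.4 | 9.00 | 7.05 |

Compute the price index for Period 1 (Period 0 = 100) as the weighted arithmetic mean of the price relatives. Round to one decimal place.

130.3

butter: 54.4 × (7.34/5.37) = 54.4 × 1.366853 = 74.3568
bread: 38.2 × (5.62/4.28) = 38.2 × 1.313084 = 50.1598
shampoo: 7.4 × (7.05/9.00) = 7.4 × 0.783333 = 5.7967
Index = Σ wᵢ·(p₁ᵢ/p₀ᵢ) = 74.3568 + 50.1598 + 5.7967 = 130.3133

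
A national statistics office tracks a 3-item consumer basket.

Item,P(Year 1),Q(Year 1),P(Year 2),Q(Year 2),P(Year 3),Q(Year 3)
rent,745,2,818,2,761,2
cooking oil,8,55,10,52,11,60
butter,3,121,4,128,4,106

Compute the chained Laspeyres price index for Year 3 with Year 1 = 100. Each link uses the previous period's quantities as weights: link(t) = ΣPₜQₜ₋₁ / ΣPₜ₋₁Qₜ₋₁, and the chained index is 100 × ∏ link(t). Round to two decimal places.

Link Year 1→Year 2:
ΣP(Year 2)Q(Year 1) = 818×2 + 10×55 + 4×121 = 1636 + 550 + 484 = 2670
ΣP(Year 1)Q(Year 1) = 745×2 + 8×55 + 3×121 = 1490 + 440 + 363 = 2293
link = 2670/2293 = 1.164413
Link Year 2→Year 3:
ΣP(Year 3)Q(Year 2) = 761×2 + 11×52 + 4×128 = 1522 + 572 + 512 = 2606
ΣP(Year 2)Q(Year 2) = 818×2 + 10×52 + 4×128 = 1636 + 520 + 512 = 2668
link = 2606/2668 = 0.976762
Chained index = 100 × 1.164413 × 0.976762 = 113.7354

113.74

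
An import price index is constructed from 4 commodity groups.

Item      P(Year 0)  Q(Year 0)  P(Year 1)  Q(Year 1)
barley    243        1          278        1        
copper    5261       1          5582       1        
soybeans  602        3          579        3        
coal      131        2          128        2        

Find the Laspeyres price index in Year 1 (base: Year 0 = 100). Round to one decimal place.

103.7

Laspeyres price index uses base-period quantities as weights.
ΣP(Year 1)·Q(Year 0) = 278×1 + 5582×1 + 579×3 + 128×2 = 278 + 5582 + 1737 + 256 = 7853
ΣP(Year 0)·Q(Year 0) = 243×1 + 5261×1 + 602×3 + 131×2 = 243 + 5261 + 1806 + 262 = 7572
Index = 7853 / 7572 × 100 = 103.7110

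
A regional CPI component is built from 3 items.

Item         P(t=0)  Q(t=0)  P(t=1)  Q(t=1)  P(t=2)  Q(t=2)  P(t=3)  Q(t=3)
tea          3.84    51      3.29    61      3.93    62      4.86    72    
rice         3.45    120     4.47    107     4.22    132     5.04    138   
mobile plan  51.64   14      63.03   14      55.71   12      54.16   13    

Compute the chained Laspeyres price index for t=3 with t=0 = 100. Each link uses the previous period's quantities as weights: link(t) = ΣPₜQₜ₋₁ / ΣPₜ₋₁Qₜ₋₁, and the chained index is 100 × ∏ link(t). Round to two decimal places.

Link t=0→t=1:
ΣP(t=1)Q(t=0) = 3.29×51 + 4.47×120 + 63.03×14 = 167.79 + 536.4 + 882.42 = 1586.61
ΣP(t=0)Q(t=0) = 3.84×51 + 3.45×120 + 51.64×14 = 195.84 + 414 + 722.96 = 1332.8
link = 1586.61/1332.8 = 1.190434
Link t=1→t=2:
ΣP(t=2)Q(t=1) = 3.93×61 + 4.22×107 + 55.71×14 = 239.73 + 451.54 + 779.94 = 1471.21
ΣP(t=1)Q(t=1) = 3.29×61 + 4.47×107 + 63.03×14 = 200.69 + 478.29 + 882.42 = 1561.4
link = 1471.21/1561.4 = 0.942238
Link t=2→t=3:
ΣP(t=3)Q(t=2) = 4.86×62 + 5.04×132 + 54.16×12 = 301.32 + 665.28 + 649.92 = 1616.52
ΣP(t=2)Q(t=2) = 3.93×62 + 4.22×132 + 55.71×12 = 243.66 + 557.04 + 668.52 = 1469.22
link = 1616.52/1469.22 = 1.100257
Chained index = 100 × 1.190434 × 0.942238 × 1.100257 = 123.4127

123.41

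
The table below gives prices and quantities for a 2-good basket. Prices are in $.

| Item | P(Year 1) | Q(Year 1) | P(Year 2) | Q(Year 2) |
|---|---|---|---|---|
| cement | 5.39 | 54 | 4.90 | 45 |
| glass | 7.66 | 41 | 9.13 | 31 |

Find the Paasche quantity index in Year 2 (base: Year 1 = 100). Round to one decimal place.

78.8

Paasche quantity index uses current-period prices as weights.
ΣP(Year 2)·Q(Year 2) = 4.90×45 + 9.13×31 = 220.5 + 283.03 = 503.53
ΣP(Year 2)·Q(Year 1) = 4.90×54 + 9.13×41 = 264.6 + 374.33 = 638.93
Index = 503.53 / 638.93 × 100 = 78.8083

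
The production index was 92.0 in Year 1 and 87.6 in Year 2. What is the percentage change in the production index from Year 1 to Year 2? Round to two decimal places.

Change = (87.6 − 92.0) / 92.0 × 100
       = -4.4 / 92.0 × 100 = -4.7826%

-4.78%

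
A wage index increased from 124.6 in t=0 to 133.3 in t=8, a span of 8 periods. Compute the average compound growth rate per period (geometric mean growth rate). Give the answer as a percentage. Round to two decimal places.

Growth factor = (133.3/124.6)^(1/8) = (1.069823)^(1/8) = 1.008472
Growth rate = 1.008472 − 1 = 0.008472 = 0.8472%

0.85%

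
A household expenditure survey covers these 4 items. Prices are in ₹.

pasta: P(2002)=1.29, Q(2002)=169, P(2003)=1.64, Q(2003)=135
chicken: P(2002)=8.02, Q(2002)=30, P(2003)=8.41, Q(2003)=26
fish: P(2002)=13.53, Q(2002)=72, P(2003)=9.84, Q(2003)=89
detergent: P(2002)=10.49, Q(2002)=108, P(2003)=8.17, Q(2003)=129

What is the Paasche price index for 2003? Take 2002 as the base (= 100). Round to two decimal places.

Paasche price index uses current-period quantities as weights.
ΣP(2003)·Q(2003) = 1.64×135 + 8.41×26 + 9.84×89 + 8.17×129 = 221.4 + 218.66 + 875.76 + 1053.93 = 2369.75
ΣP(2002)·Q(2003) = 1.29×135 + 8.02×26 + 13.53×89 + 10.49×129 = 174.15 + 208.52 + 1204.17 + 1353.21 = 2940.05
Index = 2369.75 / 2940.05 × 100 = 80.6024

80.60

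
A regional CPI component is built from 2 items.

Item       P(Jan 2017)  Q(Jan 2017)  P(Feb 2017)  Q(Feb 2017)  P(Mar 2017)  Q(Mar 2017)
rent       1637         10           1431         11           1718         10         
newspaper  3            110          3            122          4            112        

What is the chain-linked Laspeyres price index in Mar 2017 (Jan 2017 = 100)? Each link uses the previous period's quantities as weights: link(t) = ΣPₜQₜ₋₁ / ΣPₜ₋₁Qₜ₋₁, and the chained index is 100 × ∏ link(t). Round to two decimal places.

105.51

Link Jan 2017→Feb 2017:
ΣP(Feb 2017)Q(Jan 2017) = 1431×10 + 3×110 = 14310 + 330 = 14640
ΣP(Jan 2017)Q(Jan 2017) = 1637×10 + 3×110 = 16370 + 330 = 16700
link = 14640/16700 = 0.876647
Link Feb 2017→Mar 2017:
ΣP(Mar 2017)Q(Feb 2017) = 1718×11 + 4×122 = 18898 + 488 = 19386
ΣP(Feb 2017)Q(Feb 2017) = 1431×11 + 3×122 = 15741 + 366 = 16107
link = 19386/16107 = 1.203576
Chained index = 100 × 0.876647 × 1.203576 = 105.5111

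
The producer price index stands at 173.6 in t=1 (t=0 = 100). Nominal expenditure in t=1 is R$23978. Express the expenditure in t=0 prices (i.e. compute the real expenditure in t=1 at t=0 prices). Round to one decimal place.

13812.2

Real = Nominal ÷ (Index/100) = 23978 ÷ (173.6/100)
     = 23978 ÷ 1.736 = 13812.2120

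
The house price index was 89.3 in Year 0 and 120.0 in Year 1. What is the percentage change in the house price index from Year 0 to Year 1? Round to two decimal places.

Change = (120.0 − 89.3) / 89.3 × 100
       = 30.7 / 89.3 × 100 = 34.3785%

34.38%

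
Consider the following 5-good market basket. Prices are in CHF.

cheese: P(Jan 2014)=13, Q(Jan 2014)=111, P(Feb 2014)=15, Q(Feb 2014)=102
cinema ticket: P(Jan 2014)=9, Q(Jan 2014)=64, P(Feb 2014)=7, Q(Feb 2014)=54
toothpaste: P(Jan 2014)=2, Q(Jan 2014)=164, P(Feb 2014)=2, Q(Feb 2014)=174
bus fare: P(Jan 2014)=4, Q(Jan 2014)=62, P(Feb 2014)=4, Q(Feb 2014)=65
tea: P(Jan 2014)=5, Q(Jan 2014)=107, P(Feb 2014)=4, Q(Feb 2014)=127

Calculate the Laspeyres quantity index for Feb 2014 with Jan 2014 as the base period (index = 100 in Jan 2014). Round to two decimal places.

97.60

Laspeyres quantity index uses base-period prices as weights.
ΣP(Jan 2014)·Q(Feb 2014) = 13×102 + 9×54 + 2×174 + 4×65 + 5×127 = 1326 + 486 + 348 + 260 + 635 = 3055
ΣP(Jan 2014)·Q(Jan 2014) = 13×111 + 9×64 + 2×164 + 4×62 + 5×107 = 1443 + 576 + 328 + 248 + 535 = 3130
Index = 3055 / 3130 × 100 = 97.6038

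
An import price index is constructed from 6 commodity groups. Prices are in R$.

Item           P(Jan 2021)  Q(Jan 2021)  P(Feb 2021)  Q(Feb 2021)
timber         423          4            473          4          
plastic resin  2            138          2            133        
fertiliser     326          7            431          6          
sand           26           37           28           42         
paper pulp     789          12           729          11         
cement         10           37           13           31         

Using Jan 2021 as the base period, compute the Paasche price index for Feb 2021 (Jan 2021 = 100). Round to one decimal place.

Paasche price index uses current-period quantities as weights.
ΣP(Feb 2021)·Q(Feb 2021) = 473×4 + 2×133 + 431×6 + 28×42 + 729×11 + 13×31 = 1892 + 266 + 2586 + 1176 + 8019 + 403 = 14342
ΣP(Jan 2021)·Q(Feb 2021) = 423×4 + 2×133 + 326×6 + 26×42 + 789×11 + 10×31 = 1692 + 266 + 1956 + 1092 + 8679 + 310 = 13995
Index = 14342 / 13995 × 100 = 102.4795

102.5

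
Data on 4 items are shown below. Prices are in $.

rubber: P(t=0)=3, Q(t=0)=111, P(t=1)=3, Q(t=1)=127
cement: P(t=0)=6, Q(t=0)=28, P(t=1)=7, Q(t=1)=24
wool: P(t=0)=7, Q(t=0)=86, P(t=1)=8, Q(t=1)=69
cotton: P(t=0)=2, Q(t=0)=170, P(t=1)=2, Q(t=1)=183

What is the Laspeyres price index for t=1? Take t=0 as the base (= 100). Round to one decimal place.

107.9

Laspeyres price index uses base-period quantities as weights.
ΣP(t=1)·Q(t=0) = 3×111 + 7×28 + 8×86 + 2×170 = 333 + 196 + 688 + 340 = 1557
ΣP(t=0)·Q(t=0) = 3×111 + 6×28 + 7×86 + 2×170 = 333 + 168 + 602 + 340 = 1443
Index = 1557 / 1443 × 100 = 107.9002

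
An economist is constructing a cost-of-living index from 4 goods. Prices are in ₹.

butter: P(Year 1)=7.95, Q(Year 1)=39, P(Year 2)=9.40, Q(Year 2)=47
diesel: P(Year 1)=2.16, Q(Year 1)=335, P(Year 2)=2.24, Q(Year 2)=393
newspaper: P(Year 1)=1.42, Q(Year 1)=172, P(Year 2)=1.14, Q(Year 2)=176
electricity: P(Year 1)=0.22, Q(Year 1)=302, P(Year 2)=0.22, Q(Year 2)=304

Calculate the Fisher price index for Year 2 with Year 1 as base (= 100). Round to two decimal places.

Laspeyres component (base-period weights):
ΣP(Year 2)Q(Year 1) = 9.40×39 + 2.24×335 + 1.14×172 + 0.22×302 = 366.6 + 750.4 + 196.08 + 66.44 = 1379.52
ΣP(Year 1)Q(Year 1) = 7.95×39 + 2.16×335 + 1.42×172 + 0.22×302 = 310.05 + 723.6 + 244.24 + 66.44 = 1344.33
L = 1379.52 / 1344.33 × 100 = 102.6177
Paasche component (current-period weights):
ΣP(Year 2)Q(Year 2) = 9.40×47 + 2.24×393 + 1.14×176 + 0.22×304 = 441.8 + 880.32 + 200.64 + 66.88 = 1589.64
ΣP(Year 1)Q(Year 2) = 7.95×47 + 2.16×393 + 1.42×176 + 0.22×304 = 373.65 + 848.88 + 249.92 + 66.88 = 1539.33
P = 1589.64 / 1539.33 × 100 = 103.2683
Fisher = √(L × P) = √(102.6177 × 103.2683) = 102.9425

102.94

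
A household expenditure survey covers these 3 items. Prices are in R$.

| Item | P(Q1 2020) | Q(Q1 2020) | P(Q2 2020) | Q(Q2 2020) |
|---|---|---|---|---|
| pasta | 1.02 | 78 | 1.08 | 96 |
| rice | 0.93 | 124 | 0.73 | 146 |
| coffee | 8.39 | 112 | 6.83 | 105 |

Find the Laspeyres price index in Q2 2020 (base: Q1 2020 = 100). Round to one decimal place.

82.8

Laspeyres price index uses base-period quantities as weights.
ΣP(Q2 2020)·Q(Q1 2020) = 1.08×78 + 0.73×124 + 6.83×112 = 84.24 + 90.52 + 764.96 = 939.72
ΣP(Q1 2020)·Q(Q1 2020) = 1.02×78 + 0.93×124 + 8.39×112 = 79.56 + 115.32 + 939.68 = 1134.56
Index = 939.72 / 1134.56 × 100 = 82.8268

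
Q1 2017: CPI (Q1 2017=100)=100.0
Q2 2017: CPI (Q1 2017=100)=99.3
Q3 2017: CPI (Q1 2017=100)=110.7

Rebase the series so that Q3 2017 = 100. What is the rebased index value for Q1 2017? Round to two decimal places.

Rebased(Q1 2017) = 100.0 / 110.7 × 100 = 90.3342

90.33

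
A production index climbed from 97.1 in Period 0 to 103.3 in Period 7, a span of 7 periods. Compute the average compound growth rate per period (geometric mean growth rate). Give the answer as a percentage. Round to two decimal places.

Growth factor = (103.3/97.1)^(1/7) = (1.063852)^(1/7) = 1.008881
Growth rate = 1.008881 − 1 = 0.008881 = 0.8881%

0.89%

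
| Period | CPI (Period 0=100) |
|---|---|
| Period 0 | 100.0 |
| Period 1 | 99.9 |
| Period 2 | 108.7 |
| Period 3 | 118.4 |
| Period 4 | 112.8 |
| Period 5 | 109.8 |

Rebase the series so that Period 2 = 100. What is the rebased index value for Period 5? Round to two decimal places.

101.01

Rebased(Period 5) = 109.8 / 108.7 × 100 = 101.0120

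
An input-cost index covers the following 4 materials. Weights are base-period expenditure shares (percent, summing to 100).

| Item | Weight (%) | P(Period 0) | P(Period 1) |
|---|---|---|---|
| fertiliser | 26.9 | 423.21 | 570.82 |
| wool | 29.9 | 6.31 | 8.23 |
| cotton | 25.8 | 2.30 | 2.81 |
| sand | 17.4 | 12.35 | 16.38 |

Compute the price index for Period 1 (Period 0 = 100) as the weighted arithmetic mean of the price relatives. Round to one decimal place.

129.9

fertiliser: 26.9 × (570.82/423.21) = 26.9 × 1.348787 = 36.2824
wool: 29.9 × (8.23/6.31) = 29.9 × 1.304279 = 38.9979
cotton: 25.8 × (2.81/2.30) = 25.8 × 1.221739 = 31.5209
sand: 17.4 × (16.38/12.35) = 17.4 × 1.326316 = 23.0779
Index = Σ wᵢ·(p₁ᵢ/p₀ᵢ) = 36.2824 + 38.9979 + 31.5209 + 23.0779 = 129.8791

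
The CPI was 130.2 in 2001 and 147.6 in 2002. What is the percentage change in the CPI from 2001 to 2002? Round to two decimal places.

Change = (147.6 − 130.2) / 130.2 × 100
       = 17.4 / 130.2 × 100 = 13.3641%

13.36%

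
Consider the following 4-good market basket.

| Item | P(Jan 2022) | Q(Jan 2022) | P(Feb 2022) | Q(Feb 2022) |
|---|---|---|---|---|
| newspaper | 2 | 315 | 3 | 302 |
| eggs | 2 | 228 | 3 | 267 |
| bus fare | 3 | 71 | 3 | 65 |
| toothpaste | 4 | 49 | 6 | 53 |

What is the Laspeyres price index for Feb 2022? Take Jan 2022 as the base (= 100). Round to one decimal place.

142.9

Laspeyres price index uses base-period quantities as weights.
ΣP(Feb 2022)·Q(Jan 2022) = 3×315 + 3×228 + 3×71 + 6×49 = 945 + 684 + 213 + 294 = 2136
ΣP(Jan 2022)·Q(Jan 2022) = 2×315 + 2×228 + 3×71 + 4×49 = 630 + 456 + 213 + 196 = 1495
Index = 2136 / 1495 × 100 = 142.8763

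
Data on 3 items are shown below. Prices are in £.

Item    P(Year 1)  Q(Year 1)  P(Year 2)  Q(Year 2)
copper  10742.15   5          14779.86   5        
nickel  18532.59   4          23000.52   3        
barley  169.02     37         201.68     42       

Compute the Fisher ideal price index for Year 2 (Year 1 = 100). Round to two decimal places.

129.66

Laspeyres component (base-period weights):
ΣP(Year 2)Q(Year 1) = 14779.86×5 + 23000.52×4 + 201.68×37 = 73899.3 + 92002.08 + 7462.16 = 173363.54
ΣP(Year 1)Q(Year 1) = 10742.15×5 + 18532.59×4 + 169.02×37 = 53710.75 + 74130.36 + 6253.74 = 134094.85
L = 173363.54 / 134094.85 × 100 = 129.2843
Paasche component (current-period weights):
ΣP(Year 2)Q(Year 2) = 14779.86×5 + 23000.52×3 + 201.68×42 = 73899.3 + 69001.56 + 8470.56 = 151371.42
ΣP(Year 1)Q(Year 2) = 10742.15×5 + 18532.59×3 + 169.02×42 = 53710.75 + 55597.77 + 7098.84 = 116407.36
P = 151371.42 / 116407.36 × 100 = 130.0360
Fisher = √(L × P) = √(129.2843 × 130.0360) = 129.6596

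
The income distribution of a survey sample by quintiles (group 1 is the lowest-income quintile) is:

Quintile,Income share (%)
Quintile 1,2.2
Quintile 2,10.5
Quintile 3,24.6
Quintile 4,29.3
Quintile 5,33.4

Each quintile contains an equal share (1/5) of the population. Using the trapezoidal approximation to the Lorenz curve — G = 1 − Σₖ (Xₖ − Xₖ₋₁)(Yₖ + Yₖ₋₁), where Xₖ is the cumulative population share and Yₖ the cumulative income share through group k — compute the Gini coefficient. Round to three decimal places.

0.325

Cumulative income shares Yₖ: 0.0220, 0.1270, 0.3730, 0.6660, 1.0000
Σ (Xₖ−Xₖ₋₁)(Yₖ+Yₖ₋₁) = (1/5)(0.0220+0.0000) + (1/5)(0.1270+0.0220) + (1/5)(0.3730+0.1270) + (1/5)(0.6660+0.3730) + (1/5)(1.0000+0.6660)
  = 0.0044 + 0.0298 + 0.1000 + 0.2078 + 0.3332 = 0.6752
G = 1 − 0.6752 = 0.3248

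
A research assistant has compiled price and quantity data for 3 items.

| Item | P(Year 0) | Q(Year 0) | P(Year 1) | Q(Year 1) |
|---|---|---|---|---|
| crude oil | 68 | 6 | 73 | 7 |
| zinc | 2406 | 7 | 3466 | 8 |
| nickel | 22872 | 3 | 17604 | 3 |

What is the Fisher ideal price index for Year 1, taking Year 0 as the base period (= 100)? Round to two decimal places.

Laspeyres component (base-period weights):
ΣP(Year 1)Q(Year 0) = 73×6 + 3466×7 + 17604×3 = 438 + 24262 + 52812 = 77512
ΣP(Year 0)Q(Year 0) = 68×6 + 2406×7 + 22872×3 = 408 + 16842 + 68616 = 85866
L = 77512 / 85866 × 100 = 90.2709
Paasche component (current-period weights):
ΣP(Year 1)Q(Year 1) = 73×7 + 3466×8 + 17604×3 = 511 + 27728 + 52812 = 81051
ΣP(Year 0)Q(Year 1) = 68×7 + 2406×8 + 22872×3 = 476 + 19248 + 68616 = 88340
P = 81051 / 88340 × 100 = 91.7489
Fisher = √(L × P) = √(90.2709 × 91.7489) = 91.0069

91.01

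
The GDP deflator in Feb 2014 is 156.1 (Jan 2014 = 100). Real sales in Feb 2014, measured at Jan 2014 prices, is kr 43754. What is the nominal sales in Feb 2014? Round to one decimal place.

Nominal = Real × (Index/100) = 43754 × (156.1/100)
        = 43754 × 1.561 = 68299.9940

68300.0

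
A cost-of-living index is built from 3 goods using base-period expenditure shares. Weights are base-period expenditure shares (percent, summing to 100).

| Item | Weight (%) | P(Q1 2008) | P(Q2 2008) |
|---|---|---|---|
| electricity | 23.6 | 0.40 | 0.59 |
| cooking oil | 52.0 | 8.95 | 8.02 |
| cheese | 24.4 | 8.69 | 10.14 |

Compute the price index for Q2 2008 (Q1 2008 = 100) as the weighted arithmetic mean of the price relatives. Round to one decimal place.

109.9

electricity: 23.6 × (0.59/0.40) = 23.6 × 1.475000 = 34.8100
cooking oil: 52.0 × (8.02/8.95) = 52.0 × 0.896089 = 46.5966
cheese: 24.4 × (10.14/8.69) = 24.4 × 1.166858 = 28.4713
Index = Σ wᵢ·(p₁ᵢ/p₀ᵢ) = 34.8100 + 46.5966 + 28.4713 = 109.8780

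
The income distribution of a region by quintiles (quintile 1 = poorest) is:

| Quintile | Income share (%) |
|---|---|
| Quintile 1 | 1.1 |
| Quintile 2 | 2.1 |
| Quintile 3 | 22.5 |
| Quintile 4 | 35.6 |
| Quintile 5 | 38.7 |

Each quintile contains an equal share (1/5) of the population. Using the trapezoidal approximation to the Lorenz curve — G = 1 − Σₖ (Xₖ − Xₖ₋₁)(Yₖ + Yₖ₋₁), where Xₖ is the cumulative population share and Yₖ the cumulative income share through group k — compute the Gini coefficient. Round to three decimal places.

Cumulative income shares Yₖ: 0.0110, 0.0320, 0.2570, 0.6130, 1.0000
Σ (Xₖ−Xₖ₋₁)(Yₖ+Yₖ₋₁) = (1/5)(0.0110+0.0000) + (1/5)(0.0320+0.0110) + (1/5)(0.2570+0.0320) + (1/5)(0.6130+0.2570) + (1/5)(1.0000+0.6130)
  = 0.0022 + 0.0086 + 0.0578 + 0.1740 + 0.3226 = 0.5652
G = 1 − 0.5652 = 0.4348

0.435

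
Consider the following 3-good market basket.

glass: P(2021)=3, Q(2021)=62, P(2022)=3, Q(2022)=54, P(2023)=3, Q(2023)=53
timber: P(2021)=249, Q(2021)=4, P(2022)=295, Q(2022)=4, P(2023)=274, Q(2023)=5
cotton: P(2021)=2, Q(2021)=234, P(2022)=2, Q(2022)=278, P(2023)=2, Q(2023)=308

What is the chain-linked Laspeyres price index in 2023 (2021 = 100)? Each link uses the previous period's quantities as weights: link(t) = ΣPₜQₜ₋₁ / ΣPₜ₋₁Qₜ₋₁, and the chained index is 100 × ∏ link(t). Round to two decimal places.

106.23

Link 2021→2022:
ΣP(2022)Q(2021) = 3×62 + 295×4 + 2×234 = 186 + 1180 + 468 = 1834
ΣP(2021)Q(2021) = 3×62 + 249×4 + 2×234 = 186 + 996 + 468 = 1650
link = 1834/1650 = 1.111515
Link 2022→2023:
ΣP(2023)Q(2022) = 3×54 + 274×4 + 2×278 = 162 + 1096 + 556 = 1814
ΣP(2022)Q(2022) = 3×54 + 295×4 + 2×278 = 162 + 1180 + 556 = 1898
link = 1814/1898 = 0.955743
Chained index = 100 × 1.111515 × 0.955743 = 106.2323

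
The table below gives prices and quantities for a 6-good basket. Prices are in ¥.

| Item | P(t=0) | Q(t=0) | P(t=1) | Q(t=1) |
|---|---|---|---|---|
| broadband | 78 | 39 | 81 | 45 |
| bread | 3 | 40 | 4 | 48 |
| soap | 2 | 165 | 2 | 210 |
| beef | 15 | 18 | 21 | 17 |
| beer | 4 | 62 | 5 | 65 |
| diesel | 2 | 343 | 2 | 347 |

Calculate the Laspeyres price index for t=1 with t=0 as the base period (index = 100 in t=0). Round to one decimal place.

107.0

Laspeyres price index uses base-period quantities as weights.
ΣP(t=1)·Q(t=0) = 81×39 + 4×40 + 2×165 + 21×18 + 5×62 + 2×343 = 3159 + 160 + 330 + 378 + 310 + 686 = 5023
ΣP(t=0)·Q(t=0) = 78×39 + 3×40 + 2×165 + 15×18 + 4×62 + 2×343 = 3042 + 120 + 330 + 270 + 248 + 686 = 4696
Index = 5023 / 4696 × 100 = 106.9634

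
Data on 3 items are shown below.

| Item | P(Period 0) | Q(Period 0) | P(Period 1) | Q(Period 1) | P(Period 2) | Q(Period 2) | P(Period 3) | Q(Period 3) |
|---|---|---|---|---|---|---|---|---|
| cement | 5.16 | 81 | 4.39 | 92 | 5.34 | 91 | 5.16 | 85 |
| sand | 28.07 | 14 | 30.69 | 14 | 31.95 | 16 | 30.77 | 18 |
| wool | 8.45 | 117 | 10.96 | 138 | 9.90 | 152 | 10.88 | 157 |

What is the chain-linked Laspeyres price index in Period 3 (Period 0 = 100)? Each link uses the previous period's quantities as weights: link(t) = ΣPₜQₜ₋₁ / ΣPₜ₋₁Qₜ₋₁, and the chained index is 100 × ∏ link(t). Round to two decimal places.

118.00

Link Period 0→Period 1:
ΣP(Period 1)Q(Period 0) = 4.39×81 + 30.69×14 + 10.96×117 = 355.59 + 429.66 + 1282.32 = 2067.57
ΣP(Period 0)Q(Period 0) = 5.16×81 + 28.07×14 + 8.45×117 = 417.96 + 392.98 + 988.65 = 1799.59
link = 2067.57/1799.59 = 1.148912
Link Period 1→Period 2:
ΣP(Period 2)Q(Period 1) = 5.34×92 + 31.95×14 + 9.90×138 = 491.28 + 447.3 + 1366.2 = 2304.78
ΣP(Period 1)Q(Period 1) = 4.39×92 + 30.69×14 + 10.96×138 = 403.88 + 429.66 + 1512.48 = 2346.02
link = 2304.78/2346.02 = 0.982421
Link Period 2→Period 3:
ΣP(Period 3)Q(Period 2) = 5.16×91 + 30.77×16 + 10.88×152 = 469.56 + 492.32 + 1653.76 = 2615.64
ΣP(Period 2)Q(Period 2) = 5.34×91 + 31.95×16 + 9.90×152 = 485.94 + 511.2 + 1504.8 = 2501.94
link = 2615.64/2501.94 = 1.045445
Chained index = 100 × 1.148912 × 0.982421 × 1.045445 = 118.0009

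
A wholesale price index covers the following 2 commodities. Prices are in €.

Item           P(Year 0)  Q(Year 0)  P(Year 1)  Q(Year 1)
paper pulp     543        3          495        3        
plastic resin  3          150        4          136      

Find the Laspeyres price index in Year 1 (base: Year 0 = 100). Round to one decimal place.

Laspeyres price index uses base-period quantities as weights.
ΣP(Year 1)·Q(Year 0) = 495×3 + 4×150 = 1485 + 600 = 2085
ΣP(Year 0)·Q(Year 0) = 543×3 + 3×150 = 1629 + 450 = 2079
Index = 2085 / 2079 × 100 = 100.2886

100.3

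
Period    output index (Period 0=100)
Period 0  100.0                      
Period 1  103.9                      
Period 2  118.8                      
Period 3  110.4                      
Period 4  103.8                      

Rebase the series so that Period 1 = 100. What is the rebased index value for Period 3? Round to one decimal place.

Rebased(Period 3) = 110.4 / 103.9 × 100 = 106.2560

106.3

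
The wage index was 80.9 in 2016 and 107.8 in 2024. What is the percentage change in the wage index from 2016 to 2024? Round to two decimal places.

33.25%

Change = (107.8 − 80.9) / 80.9 × 100
       = 26.9 / 80.9 × 100 = 33.2509%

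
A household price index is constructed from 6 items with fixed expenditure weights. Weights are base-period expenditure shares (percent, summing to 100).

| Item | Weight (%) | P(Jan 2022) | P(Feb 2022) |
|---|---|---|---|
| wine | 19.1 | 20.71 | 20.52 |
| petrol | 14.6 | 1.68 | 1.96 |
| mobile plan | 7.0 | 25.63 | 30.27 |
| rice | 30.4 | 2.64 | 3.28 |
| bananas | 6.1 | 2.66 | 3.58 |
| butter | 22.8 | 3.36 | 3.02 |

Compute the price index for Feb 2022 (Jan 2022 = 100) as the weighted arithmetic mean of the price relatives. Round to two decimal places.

wine: 19.1 × (20.52/20.71) = 19.1 × 0.990826 = 18.9248
petrol: 14.6 × (1.96/1.68) = 14.6 × 1.166667 = 17.0333
mobile plan: 7.0 × (30.27/25.63) = 7.0 × 1.181038 = 8.2673
rice: 30.4 × (3.28/2.64) = 30.4 × 1.242424 = 37.7697
bananas: 6.1 × (3.58/2.66) = 6.1 × 1.345865 = 8.2098
butter: 22.8 × (3.02/3.36) = 22.8 × 0.898810 = 20.4929
Index = Σ wᵢ·(p₁ᵢ/p₀ᵢ) = 18.9248 + 17.0333 + 8.2673 + 37.7697 + 8.2098 + 20.4929 = 110.6977

110.70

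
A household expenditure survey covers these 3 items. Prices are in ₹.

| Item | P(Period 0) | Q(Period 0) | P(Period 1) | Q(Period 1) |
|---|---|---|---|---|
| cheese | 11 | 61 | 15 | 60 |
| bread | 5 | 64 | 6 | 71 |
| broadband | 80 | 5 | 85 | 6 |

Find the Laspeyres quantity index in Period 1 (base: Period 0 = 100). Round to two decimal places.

107.48

Laspeyres quantity index uses base-period prices as weights.
ΣP(Period 0)·Q(Period 1) = 11×60 + 5×71 + 80×6 = 660 + 355 + 480 = 1495
ΣP(Period 0)·Q(Period 0) = 11×61 + 5×64 + 80×5 = 671 + 320 + 400 = 1391
Index = 1495 / 1391 × 100 = 107.4766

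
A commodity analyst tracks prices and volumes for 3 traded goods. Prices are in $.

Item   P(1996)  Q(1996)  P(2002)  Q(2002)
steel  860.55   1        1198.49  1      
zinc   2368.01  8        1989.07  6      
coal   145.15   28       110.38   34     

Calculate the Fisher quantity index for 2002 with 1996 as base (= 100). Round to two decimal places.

83.70

Laspeyres component (base-period weights):
ΣP(1996)Q(2002) = 860.55×1 + 2368.01×6 + 145.15×34 = 860.55 + 14208.06 + 4935.1 = 20003.71
ΣP(1996)Q(1996) = 860.55×1 + 2368.01×8 + 145.15×28 = 860.55 + 18944.08 + 4064.2 = 23868.83
L = 20003.71 / 23868.83 × 100 = 83.8068
Paasche component (current-period weights):
ΣP(2002)Q(2002) = 1198.49×1 + 1989.07×6 + 110.38×34 = 1198.49 + 11934.42 + 3752.92 = 16885.83
ΣP(2002)Q(1996) = 1198.49×1 + 1989.07×8 + 110.38×28 = 1198.49 + 15912.56 + 3090.64 = 20201.69
P = 16885.83 / 20201.69 × 100 = 83.5862
Fisher = √(L × P) = √(83.8068 × 83.5862) = 83.6965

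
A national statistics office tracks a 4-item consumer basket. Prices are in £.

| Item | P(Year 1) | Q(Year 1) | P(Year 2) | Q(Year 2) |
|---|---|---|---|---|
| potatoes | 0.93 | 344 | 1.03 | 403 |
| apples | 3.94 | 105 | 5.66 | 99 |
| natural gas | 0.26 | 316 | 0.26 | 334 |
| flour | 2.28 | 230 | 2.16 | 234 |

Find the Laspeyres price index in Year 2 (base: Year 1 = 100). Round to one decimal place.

114.0

Laspeyres price index uses base-period quantities as weights.
ΣP(Year 2)·Q(Year 1) = 1.03×344 + 5.66×105 + 0.26×316 + 2.16×230 = 354.32 + 594.3 + 82.16 + 496.8 = 1527.58
ΣP(Year 1)·Q(Year 1) = 0.93×344 + 3.94×105 + 0.26×316 + 2.28×230 = 319.92 + 413.7 + 82.16 + 524.4 = 1340.18
Index = 1527.58 / 1340.18 × 100 = 113.9832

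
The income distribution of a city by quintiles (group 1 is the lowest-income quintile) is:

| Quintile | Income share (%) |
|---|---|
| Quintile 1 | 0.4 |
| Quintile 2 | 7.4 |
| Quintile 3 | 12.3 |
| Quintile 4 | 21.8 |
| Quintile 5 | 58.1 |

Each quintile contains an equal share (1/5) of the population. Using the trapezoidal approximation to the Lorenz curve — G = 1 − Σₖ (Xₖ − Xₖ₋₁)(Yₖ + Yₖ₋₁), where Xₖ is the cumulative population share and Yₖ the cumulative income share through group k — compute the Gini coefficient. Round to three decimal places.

0.519

Cumulative income shares Yₖ: 0.0040, 0.0780, 0.2010, 0.4190, 1.0000
Σ (Xₖ−Xₖ₋₁)(Yₖ+Yₖ₋₁) = (1/5)(0.0040+0.0000) + (1/5)(0.0780+0.0040) + (1/5)(0.2010+0.0780) + (1/5)(0.4190+0.2010) + (1/5)(1.0000+0.4190)
  = 0.0008 + 0.0164 + 0.0558 + 0.1240 + 0.2838 = 0.4808
G = 1 − 0.4808 = 0.5192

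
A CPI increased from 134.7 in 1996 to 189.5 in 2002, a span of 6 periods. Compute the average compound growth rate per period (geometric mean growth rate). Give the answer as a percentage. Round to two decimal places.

Growth factor = (189.5/134.7)^(1/6) = (1.406830)^(1/6) = 1.058539
Growth rate = 1.058539 − 1 = 0.058539 = 5.8539%

5.85%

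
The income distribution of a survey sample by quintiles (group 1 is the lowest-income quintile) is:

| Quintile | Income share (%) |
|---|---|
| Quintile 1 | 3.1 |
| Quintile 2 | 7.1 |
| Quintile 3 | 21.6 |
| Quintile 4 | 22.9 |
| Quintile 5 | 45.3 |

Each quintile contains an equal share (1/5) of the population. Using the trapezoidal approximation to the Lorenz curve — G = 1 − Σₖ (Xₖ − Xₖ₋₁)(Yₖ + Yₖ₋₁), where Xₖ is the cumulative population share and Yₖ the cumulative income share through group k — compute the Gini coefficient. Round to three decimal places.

0.401

Cumulative income shares Yₖ: 0.0310, 0.1020, 0.3180, 0.5470, 1.0000
Σ (Xₖ−Xₖ₋₁)(Yₖ+Yₖ₋₁) = (1/5)(0.0310+0.0000) + (1/5)(0.1020+0.0310) + (1/5)(0.3180+0.1020) + (1/5)(0.5470+0.3180) + (1/5)(1.0000+0.5470)
  = 0.0062 + 0.0266 + 0.0840 + 0.1730 + 0.3094 = 0.5992
G = 1 − 0.5992 = 0.4008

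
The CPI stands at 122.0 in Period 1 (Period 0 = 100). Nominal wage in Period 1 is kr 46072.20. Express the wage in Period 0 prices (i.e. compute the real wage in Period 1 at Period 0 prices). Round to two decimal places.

Real = Nominal ÷ (Index/100) = 46072.20 ÷ (122.0/100)
     = 46072.20 ÷ 1.220 = 37764.0984

37764.10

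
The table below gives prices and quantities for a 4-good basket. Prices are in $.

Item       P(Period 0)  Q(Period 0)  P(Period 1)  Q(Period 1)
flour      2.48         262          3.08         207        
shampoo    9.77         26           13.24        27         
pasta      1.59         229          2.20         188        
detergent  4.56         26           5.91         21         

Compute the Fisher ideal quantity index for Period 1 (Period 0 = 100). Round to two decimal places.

84.63

Laspeyres component (base-period weights):
ΣP(Period 0)Q(Period 1) = 2.48×207 + 9.77×27 + 1.59×188 + 4.56×21 = 513.36 + 263.79 + 298.92 + 95.76 = 1171.83
ΣP(Period 0)Q(Period 0) = 2.48×262 + 9.77×26 + 1.59×229 + 4.56×26 = 649.76 + 254.02 + 364.11 + 118.56 = 1386.45
L = 1171.83 / 1386.45 × 100 = 84.5202
Paasche component (current-period weights):
ΣP(Period 1)Q(Period 1) = 3.08×207 + 13.24×27 + 2.20×188 + 5.91×21 = 637.56 + 357.48 + 413.6 + 124.11 = 1532.75
ΣP(Period 1)Q(Period 0) = 3.08×262 + 13.24×26 + 2.20×229 + 5.91×26 = 806.96 + 344.24 + 503.8 + 153.66 = 1808.66
P = 1532.75 / 1808.66 × 100 = 84.7451
Fisher = √(L × P) = √(84.5202 × 84.7451) = 84.6325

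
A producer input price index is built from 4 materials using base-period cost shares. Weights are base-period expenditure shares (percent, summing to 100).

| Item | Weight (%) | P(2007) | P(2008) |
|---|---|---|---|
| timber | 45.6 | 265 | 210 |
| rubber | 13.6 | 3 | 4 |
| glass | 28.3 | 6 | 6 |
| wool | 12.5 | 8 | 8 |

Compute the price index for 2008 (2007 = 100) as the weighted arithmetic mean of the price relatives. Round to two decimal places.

95.07

timber: 45.6 × (210/265) = 45.6 × 0.792453 = 36.1358
rubber: 13.6 × (4/3) = 13.6 × 1.333333 = 18.1333
glass: 28.3 × (6/6) = 28.3 × 1.000000 = 28.3000
wool: 12.5 × (8/8) = 12.5 × 1.000000 = 12.5000
Index = Σ wᵢ·(p₁ᵢ/p₀ᵢ) = 36.1358 + 18.1333 + 28.3000 + 12.5000 = 95.0692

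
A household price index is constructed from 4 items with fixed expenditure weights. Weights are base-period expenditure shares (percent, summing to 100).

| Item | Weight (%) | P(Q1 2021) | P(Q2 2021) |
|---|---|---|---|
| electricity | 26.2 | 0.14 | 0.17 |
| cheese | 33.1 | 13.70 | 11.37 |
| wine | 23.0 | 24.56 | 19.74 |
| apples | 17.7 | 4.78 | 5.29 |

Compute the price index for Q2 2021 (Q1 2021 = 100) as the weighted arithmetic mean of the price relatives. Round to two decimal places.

electricity: 26.2 × (0.17/0.14) = 26.2 × 1.214286 = 31.8143
cheese: 33.1 × (11.37/13.70) = 33.1 × 0.829927 = 27.4706
wine: 23.0 × (19.74/24.56) = 23.0 × 0.803746 = 18.4862
apples: 17.7 × (5.29/4.78) = 17.7 × 1.106695 = 19.5885
Index = Σ wᵢ·(p₁ᵢ/p₀ᵢ) = 31.8143 + 27.4706 + 18.4862 + 19.5885 = 97.3595

97.36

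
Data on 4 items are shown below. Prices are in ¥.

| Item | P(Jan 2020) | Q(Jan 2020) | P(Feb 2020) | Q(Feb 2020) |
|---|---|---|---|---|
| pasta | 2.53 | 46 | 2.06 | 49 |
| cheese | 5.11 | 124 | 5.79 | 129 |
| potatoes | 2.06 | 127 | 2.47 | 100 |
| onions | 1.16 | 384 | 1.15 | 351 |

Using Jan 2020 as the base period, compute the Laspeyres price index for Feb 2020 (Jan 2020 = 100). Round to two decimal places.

107.61

Laspeyres price index uses base-period quantities as weights.
ΣP(Feb 2020)·Q(Jan 2020) = 2.06×46 + 5.79×124 + 2.47×127 + 1.15×384 = 94.76 + 717.96 + 313.69 + 441.6 = 1568.01
ΣP(Jan 2020)·Q(Jan 2020) = 2.53×46 + 5.11×124 + 2.06×127 + 1.16×384 = 116.38 + 633.64 + 261.62 + 445.44 = 1457.08
Index = 1568.01 / 1457.08 × 100 = 107.6132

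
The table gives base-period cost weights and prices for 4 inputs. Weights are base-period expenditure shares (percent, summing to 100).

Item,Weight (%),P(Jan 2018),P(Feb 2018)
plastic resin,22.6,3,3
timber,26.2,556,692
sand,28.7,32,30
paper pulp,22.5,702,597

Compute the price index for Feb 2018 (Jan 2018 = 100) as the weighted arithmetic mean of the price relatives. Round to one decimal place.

plastic resin: 22.6 × (3/3) = 22.6 × 1.000000 = 22.6000
timber: 26.2 × (692/556) = 26.2 × 1.244604 = 32.6086
sand: 28.7 × (30/32) = 28.7 × 0.937500 = 26.9062
paper pulp: 22.5 × (597/702) = 22.5 × 0.850427 = 19.1346
Index = Σ wᵢ·(p₁ᵢ/p₀ᵢ) = 22.6000 + 32.6086 + 26.9062 + 19.1346 = 101.2495

101.2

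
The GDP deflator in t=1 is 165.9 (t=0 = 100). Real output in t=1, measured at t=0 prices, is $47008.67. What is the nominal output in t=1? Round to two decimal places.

Nominal = Real × (Index/100) = 47008.67 × (165.9/100)
        = 47008.67 × 1.659 = 77987.3835

77987.38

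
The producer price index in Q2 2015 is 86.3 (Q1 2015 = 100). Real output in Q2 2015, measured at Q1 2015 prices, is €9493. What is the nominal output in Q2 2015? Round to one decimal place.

Nominal = Real × (Index/100) = 9493 × (86.3/100)
        = 9493 × 0.863 = 8192.4590

8192.5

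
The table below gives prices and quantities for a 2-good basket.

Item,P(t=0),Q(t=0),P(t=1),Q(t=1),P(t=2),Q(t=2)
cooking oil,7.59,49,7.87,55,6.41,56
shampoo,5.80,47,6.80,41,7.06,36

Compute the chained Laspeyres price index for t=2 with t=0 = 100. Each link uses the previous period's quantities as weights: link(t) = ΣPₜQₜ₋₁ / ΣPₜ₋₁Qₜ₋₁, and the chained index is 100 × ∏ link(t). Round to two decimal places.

98.71

Link t=0→t=1:
ΣP(t=1)Q(t=0) = 7.87×49 + 6.80×47 = 385.63 + 319.6 = 705.23
ΣP(t=0)Q(t=0) = 7.59×49 + 5.80×47 = 371.91 + 272.6 = 644.51
link = 705.23/644.51 = 1.094211
Link t=1→t=2:
ΣP(t=2)Q(t=1) = 6.41×55 + 7.06×41 = 352.55 + 289.46 = 642.01
ΣP(t=1)Q(t=1) = 7.87×55 + 6.80×41 = 432.85 + 278.8 = 711.65
link = 642.01/711.65 = 0.902143
Chained index = 100 × 1.094211 × 0.902143 = 98.7135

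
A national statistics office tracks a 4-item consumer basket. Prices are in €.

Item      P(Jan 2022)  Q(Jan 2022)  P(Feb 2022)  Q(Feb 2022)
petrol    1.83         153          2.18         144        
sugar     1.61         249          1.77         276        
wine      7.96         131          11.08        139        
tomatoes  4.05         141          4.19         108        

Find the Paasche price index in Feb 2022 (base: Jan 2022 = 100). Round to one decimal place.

124.1

Paasche price index uses current-period quantities as weights.
ΣP(Feb 2022)·Q(Feb 2022) = 2.18×144 + 1.77×276 + 11.08×139 + 4.19×108 = 313.92 + 488.52 + 1540.12 + 452.52 = 2795.08
ΣP(Jan 2022)·Q(Feb 2022) = 1.83×144 + 1.61×276 + 7.96×139 + 4.05×108 = 263.52 + 444.36 + 1106.44 + 437.4 = 2251.72
Index = 2795.08 / 2251.72 × 100 = 124.1309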